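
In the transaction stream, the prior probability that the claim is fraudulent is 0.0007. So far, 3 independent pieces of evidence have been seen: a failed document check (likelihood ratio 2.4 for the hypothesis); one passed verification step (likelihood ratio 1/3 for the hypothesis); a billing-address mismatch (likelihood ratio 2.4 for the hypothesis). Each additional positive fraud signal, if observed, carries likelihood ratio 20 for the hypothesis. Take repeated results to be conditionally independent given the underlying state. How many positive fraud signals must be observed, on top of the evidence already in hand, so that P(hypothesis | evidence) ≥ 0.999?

Prior odds = 0.0007/0.9993 = 7/9993.
Combined Bayes factor of the evidence already in hand = 2.4 × (1/3) × 2.4 = 1.92.
Odds after that evidence = (7/9993) × 1.92 = 112/83275.
Target odds = 0.999/0.001 = 999.
Need 20ⁿ ≥ 999 ÷ (112/83275) = 83191725/112.
20⁴ = 160000 falls short of 83191725/112 but 20⁵ = 3200000 reaches it, so n = 5.

5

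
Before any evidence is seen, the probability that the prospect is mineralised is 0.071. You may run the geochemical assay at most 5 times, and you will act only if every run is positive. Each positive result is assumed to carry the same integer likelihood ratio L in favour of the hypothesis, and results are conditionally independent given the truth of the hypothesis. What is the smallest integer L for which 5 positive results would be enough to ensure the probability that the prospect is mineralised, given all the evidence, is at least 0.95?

4

Prior odds = 0.071/0.929 = 71/929.
Target odds = 0.95/0.05 = 19.
Need L⁵ ≥ 19 ÷ (71/929) = 17651/71.
3⁵ = 243 < 17651/71 ≤ 1024 = 4⁵, so L = 4.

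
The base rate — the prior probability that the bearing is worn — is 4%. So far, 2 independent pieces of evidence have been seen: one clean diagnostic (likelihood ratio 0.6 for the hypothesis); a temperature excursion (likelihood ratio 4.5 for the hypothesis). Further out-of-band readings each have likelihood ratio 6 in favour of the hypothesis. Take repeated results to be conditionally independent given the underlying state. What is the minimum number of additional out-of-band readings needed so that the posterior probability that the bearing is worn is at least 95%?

3

Prior odds = 0.04/0.96 = 1/24.
Combined Bayes factor of the evidence already in hand = 0.6 × 4.5 = 2.7.
Odds after that evidence = (1/24) × 2.7 = 0.1125.
Target odds = 0.95/0.05 = 19.
Need 6ⁿ ≥ 19 ÷ 0.1125 = 1520/9.
6² = 36 falls short of 1520/9 but 6³ = 216 reaches it, so n = 3.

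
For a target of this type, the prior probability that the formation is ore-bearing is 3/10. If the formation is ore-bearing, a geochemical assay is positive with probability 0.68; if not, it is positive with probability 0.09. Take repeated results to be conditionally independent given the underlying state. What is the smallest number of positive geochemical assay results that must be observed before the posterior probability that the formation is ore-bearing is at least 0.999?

Prior odds = 0.3/0.7 = 3/7.
Likelihood ratio of a positive = 0.68/0.09 = 68/9.
Target posterior odds = 0.999/0.001 = 999.
Require (68/9)ⁿ ≥ 999 ÷ (3/7) = 2331.
(68/9)³ = 314432/729 falls short of 2331 but (68/9)⁴ = 21381376/6561 reaches it, so n = 4.

4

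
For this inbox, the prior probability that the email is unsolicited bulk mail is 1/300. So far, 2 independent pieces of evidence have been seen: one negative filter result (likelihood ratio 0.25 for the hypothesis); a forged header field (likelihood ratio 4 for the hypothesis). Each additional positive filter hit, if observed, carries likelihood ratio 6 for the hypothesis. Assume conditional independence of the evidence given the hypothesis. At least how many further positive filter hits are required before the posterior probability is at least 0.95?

5

Prior odds = (1/300)/(299/300) = 1/299.
Combined Bayes factor of the evidence already in hand = 0.25 × 4 = 1.
Odds after that evidence = (1/299) × 1 = 1/299.
Target odds = 0.95/0.05 = 19.
Need 6ⁿ ≥ 19 ÷ (1/299) = 5681.
6⁴ = 1296 falls short of 5681 but 6⁵ = 7776 reaches it, so n = 5.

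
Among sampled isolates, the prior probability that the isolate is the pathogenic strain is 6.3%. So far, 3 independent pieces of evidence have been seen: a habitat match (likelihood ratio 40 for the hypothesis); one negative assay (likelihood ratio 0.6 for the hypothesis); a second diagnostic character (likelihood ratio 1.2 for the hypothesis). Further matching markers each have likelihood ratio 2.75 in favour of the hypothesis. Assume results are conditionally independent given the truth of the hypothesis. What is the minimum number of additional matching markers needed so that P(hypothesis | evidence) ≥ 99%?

4

Prior odds = 0.063/0.937 = 63/937.
Combined Bayes factor of the evidence already in hand = 40 × 0.6 × 1.2 = 28.8.
Odds after that evidence = (63/937) × 28.8 = 9072/4685.
Target odds = 0.99/0.01 = 99.
Need 2.75ⁿ ≥ 99 ÷ (9072/4685) = 51535/1008.
2.75³ = 20.796875 falls short of 51535/1008 but 2.75⁴ = 57.19140625 reaches it, so n = 4.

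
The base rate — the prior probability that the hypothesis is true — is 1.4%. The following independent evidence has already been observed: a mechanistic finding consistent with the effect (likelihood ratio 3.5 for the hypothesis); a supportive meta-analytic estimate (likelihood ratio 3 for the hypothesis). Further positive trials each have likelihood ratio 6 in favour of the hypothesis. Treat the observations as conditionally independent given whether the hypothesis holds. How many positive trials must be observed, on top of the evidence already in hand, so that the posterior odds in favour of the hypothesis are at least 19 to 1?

3

Prior odds = 0.014/0.986 = 7/493.
Combined Bayes factor of the evidence already in hand = 3.5 × 3 = 10.5.
Odds after that evidence = (7/493) × 10.5 = 147/986.
Target odds = 19.
Need 6ⁿ ≥ 19 ÷ (147/986) = 18734/147.
6² = 36 falls short of 18734/147 but 6³ = 216 reaches it, so n = 3.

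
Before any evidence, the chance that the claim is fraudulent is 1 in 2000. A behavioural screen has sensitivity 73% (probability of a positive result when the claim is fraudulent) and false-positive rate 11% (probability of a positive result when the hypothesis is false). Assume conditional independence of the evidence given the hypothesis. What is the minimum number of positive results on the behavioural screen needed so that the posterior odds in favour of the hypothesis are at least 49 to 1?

7

Prior odds = 0.0005/0.9995 = 1/1999.
Likelihood ratio of a positive result = 0.73/0.11 = 73/11.
Target odds = 49.
Need (1/1999) × (73/11)ⁿ ≥ 49, i.e. (73/11)ⁿ ≥ 97951.
(73/11)⁶ ≈85424.2 falls short of 97951 but (73/11)⁷ ≈566906 reaches it, so n = 7.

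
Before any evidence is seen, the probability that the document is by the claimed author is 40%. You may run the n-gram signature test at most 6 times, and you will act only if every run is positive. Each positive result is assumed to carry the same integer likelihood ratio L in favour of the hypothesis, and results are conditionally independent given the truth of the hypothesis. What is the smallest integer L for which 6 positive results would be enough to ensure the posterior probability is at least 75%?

2

Prior odds = 0.4/0.6 = 2/3.
Target odds = 0.75/0.25 = 3.
Need L⁶ ≥ 3 ÷ (2/3) = 4.5.
1⁶ = 1 < 4.5 ≤ 64 = 2⁶, so L = 2.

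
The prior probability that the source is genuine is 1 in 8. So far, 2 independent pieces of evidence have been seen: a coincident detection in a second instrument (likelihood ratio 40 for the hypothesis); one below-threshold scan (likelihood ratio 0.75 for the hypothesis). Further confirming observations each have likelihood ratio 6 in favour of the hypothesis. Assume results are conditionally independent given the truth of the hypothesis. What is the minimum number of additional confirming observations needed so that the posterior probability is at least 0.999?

4

Prior odds = 0.125/0.875 = 1/7.
Combined Bayes factor of the evidence already in hand = 40 × 0.75 = 30.
Odds after that evidence = (1/7) × 30 = 30/7.
Target odds = 0.999/0.001 = 999.
Need 6ⁿ ≥ 999 ÷ (30/7) = 233.1.
6³ = 216 falls short of 233.1 but 6⁴ = 1296 reaches it, so n = 4.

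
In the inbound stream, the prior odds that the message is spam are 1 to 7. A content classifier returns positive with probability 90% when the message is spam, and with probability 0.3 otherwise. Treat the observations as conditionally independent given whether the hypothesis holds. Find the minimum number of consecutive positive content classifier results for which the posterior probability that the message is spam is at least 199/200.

Prior odds = 1/7.
Likelihood ratio of a positive result = 0.9/0.3 = 3.
Target odds: 0.995 ÷ 0.005 = 199.
Need (1/7) × 3ⁿ ≥ 199, i.e. 3ⁿ ≥ 1393.
3⁶ = 729 falls short of 1393 but 3⁷ = 2187 reaches it, so n = 7.

7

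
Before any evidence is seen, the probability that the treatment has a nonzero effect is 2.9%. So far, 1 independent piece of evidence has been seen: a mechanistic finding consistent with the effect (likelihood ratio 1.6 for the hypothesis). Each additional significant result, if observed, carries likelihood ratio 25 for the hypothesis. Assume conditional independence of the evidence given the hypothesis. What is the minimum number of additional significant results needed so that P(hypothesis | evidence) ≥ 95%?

2

Prior odds = 0.029/0.971 = 29/971.
Bayes factor of the evidence already in hand = 1.6.
Odds after that evidence = (29/971) × 1.6 = 232/4855.
Target odds = 0.95/0.05 = 19.
Need 25ⁿ ≥ 19 ÷ (232/4855) = 92245/232.
25¹ = 25 falls short of 92245/232 but 25² = 625 reaches it, so n = 2.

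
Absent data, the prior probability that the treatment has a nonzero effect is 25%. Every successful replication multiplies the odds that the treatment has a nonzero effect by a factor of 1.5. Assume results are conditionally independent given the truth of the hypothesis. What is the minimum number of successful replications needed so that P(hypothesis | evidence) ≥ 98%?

13

Prior odds: 0.25 ÷ 0.75 = 1/3.
Likelihood ratio per successful replication = 1.5.
Target posterior odds = 0.98/0.02 = 49.
Need (1/3) × 1.5ⁿ ≥ 49, i.e. 1.5ⁿ ≥ 147.
1.5¹² = 531441/4096 falls short of 147 but 1.5¹³ = 1594323/8192 reaches it, so n = 13.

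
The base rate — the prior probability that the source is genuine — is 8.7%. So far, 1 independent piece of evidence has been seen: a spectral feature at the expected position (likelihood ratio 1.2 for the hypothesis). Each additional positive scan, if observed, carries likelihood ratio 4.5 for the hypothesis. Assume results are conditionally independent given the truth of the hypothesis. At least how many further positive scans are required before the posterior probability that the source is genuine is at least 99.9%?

7

Prior odds = 0.087/0.913 = 87/913.
Bayes factor of the evidence already in hand = 1.2.
Odds after that evidence = (87/913) × 1.2 = 522/4565.
Target odds = 0.999/0.001 = 999.
Need 4.5ⁿ ≥ 999 ÷ (522/4565) = 506715/58.
4.5⁶ = 8303.765625 falls short of 506715/58 but 4.5⁷ = 4782969/128 reaches it, so n = 7.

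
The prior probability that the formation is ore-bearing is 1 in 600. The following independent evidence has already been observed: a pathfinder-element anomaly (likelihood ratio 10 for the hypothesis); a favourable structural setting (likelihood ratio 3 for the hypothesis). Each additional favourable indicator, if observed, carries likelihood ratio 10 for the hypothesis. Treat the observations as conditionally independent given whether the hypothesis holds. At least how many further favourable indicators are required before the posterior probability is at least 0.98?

Prior odds = (1/600)/(599/600) = 1/599.
Combined Bayes factor of the evidence already in hand = 10 × 3 = 30.
Odds after that evidence = (1/599) × 30 = 30/599.
Target odds = 0.98/0.02 = 49.
Need 10ⁿ ≥ 49 ÷ (30/599) = 29351/30.
10² = 100 falls short of 29351/30 but 10³ = 1000 reaches it, so n = 3.

3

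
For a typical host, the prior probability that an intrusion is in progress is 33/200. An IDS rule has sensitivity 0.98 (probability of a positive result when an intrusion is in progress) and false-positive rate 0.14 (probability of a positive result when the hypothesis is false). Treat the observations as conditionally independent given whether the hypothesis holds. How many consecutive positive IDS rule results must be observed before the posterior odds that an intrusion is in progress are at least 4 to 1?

2

Prior odds = 0.165/0.835 = 33/167.
Likelihood ratio of a positive result = 0.98/0.14 = 7.
Target odds = 4.
Need (33/167) × 7ⁿ ≥ 4, i.e. 7ⁿ ≥ 668/33.
7¹ = 7 falls short of 668/33 but 7² = 49 reaches it, so n = 2.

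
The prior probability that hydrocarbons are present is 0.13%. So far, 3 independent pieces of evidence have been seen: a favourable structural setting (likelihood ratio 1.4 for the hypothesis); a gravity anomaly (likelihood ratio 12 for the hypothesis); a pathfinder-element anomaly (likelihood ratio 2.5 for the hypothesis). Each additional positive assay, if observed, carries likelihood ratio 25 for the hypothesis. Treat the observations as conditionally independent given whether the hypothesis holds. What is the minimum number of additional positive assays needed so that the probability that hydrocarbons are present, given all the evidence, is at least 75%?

2

Prior odds = 0.0013/0.9987 = 13/9987.
Combined Bayes factor of the evidence already in hand = 1.4 × 12 × 2.5 = 42.
Odds after that evidence = (13/9987) × 42 = 182/3329.
Target odds = 0.75/0.25 = 3.
Need 25ⁿ ≥ 3 ÷ (182/3329) = 9987/182.
25¹ = 25 falls short of 9987/182 but 25² = 625 reaches it, so n = 2.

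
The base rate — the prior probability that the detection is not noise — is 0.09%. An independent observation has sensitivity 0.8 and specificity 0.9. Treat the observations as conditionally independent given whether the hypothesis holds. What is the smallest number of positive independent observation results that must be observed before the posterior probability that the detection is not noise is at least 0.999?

Prior odds = 0.0009/0.9991 = 9/9991.
False-positive rate = 1 − 0.9 = 0.1; likelihood ratio of a positive = 0.8/0.1 = 8.
Target posterior odds = 0.999/0.001 = 999.
Need (9/9991) × 8ⁿ ≥ 999, i.e. 8ⁿ ≥ 1109001.
8⁶ = 262144 falls short of 1109001 but 8⁷ = 2097152 reaches it, so n = 7.

7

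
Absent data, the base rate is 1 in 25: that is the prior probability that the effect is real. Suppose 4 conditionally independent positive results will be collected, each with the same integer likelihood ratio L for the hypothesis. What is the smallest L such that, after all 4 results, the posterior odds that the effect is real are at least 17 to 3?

Prior odds = 0.04/0.96 = 1/24.
Target odds = 17/3.
Need L⁴ ≥ 17/3 ÷ (1/24) = 136.
3⁴ = 81 < 136 ≤ 256 = 4⁴, so L = 4.

4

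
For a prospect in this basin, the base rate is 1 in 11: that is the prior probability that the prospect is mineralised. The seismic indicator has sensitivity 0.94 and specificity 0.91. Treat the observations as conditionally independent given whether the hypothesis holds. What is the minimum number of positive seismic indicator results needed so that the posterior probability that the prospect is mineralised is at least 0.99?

3

Prior odds = (1/11)/(10/11) = 0.1.
False-positive rate = 1 − 0.91 = 0.09; likelihood ratio of a positive = 0.94/0.09 = 94/9.
Target odds: 0.99 ÷ 0.01 = 99.
Require (94/9)ⁿ ≥ 99 ÷ 0.1 = 990.
(94/9)² = 8836/81 falls short of 990 but (94/9)³ = 830584/729 reaches it, so n = 3.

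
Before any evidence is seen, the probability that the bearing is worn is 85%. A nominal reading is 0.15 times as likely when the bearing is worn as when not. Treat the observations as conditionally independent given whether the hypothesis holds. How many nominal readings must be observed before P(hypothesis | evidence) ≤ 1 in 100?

Prior odds: 0.85 ÷ 0.15 = 17/3.
Likelihood ratio per nominal reading = 0.15.
Target odds: 0.01 ÷ 0.99 = 1/99.
Need (17/3) × 0.15ⁿ ≤ 1/99, i.e. 0.15ⁿ ≤ 1/561.
0.15³ = 0.003375 is still above 1/561 but 0.15⁴ = 81/160000 is at or below it, so n = 4.

4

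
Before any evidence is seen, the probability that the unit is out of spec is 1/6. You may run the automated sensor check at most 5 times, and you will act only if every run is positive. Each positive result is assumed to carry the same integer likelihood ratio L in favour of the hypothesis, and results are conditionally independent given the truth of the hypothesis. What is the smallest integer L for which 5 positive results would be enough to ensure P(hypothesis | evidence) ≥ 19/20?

3

Prior odds = (1/6)/(5/6) = 0.2.
Target odds = 0.95/0.05 = 19.
Need L⁵ ≥ 19 ÷ 0.2 = 95.
2⁵ = 32 < 95 ≤ 243 = 3⁵, so L = 3.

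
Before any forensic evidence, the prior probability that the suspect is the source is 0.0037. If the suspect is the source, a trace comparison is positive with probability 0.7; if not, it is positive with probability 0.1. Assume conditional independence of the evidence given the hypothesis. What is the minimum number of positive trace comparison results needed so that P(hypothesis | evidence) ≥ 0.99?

Prior odds: 0.0037 ÷ 0.9963 = 37/9963.
Likelihood ratio of a positive = 0.7/0.1 = 7.
Target posterior odds = 0.99/0.01 = 99.
Require 7ⁿ ≥ 99 ÷ (37/9963) = 986337/37.
7⁵ = 16807 falls short of 986337/37 but 7⁶ = 117649 reaches it, so n = 6.

6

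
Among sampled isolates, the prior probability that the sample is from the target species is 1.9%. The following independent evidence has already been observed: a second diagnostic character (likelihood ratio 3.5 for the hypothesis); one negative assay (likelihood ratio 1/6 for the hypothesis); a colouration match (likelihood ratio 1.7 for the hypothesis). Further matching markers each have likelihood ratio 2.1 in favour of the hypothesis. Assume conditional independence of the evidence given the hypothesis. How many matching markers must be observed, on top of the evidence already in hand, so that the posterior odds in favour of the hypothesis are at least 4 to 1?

8

Prior odds = 0.019/0.981 = 19/981.
Combined Bayes factor of the evidence already in hand = 3.5 × (1/6) × 1.7 = 119/120.
Odds after that evidence = (19/981) × 119/120 = 2261/117720.
Target odds = 4.
Need 2.1ⁿ ≥ 4 ÷ (2261/117720) = 470880/2261.
2.1⁷ ≈180.109 falls short of 470880/2261 but 2.1⁸ ≈378.229 reaches it, so n = 8.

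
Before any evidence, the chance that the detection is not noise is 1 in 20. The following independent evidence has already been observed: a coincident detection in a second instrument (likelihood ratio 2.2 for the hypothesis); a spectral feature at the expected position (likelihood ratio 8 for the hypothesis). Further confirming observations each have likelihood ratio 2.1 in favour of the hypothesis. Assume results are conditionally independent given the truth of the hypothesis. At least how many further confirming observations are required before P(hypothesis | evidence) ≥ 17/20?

Prior odds = 0.05/0.95 = 1/19.
Combined Bayes factor of the evidence already in hand = 2.2 × 8 = 17.6.
Odds after that evidence = (1/19) × 17.6 = 88/95.
Target odds = 0.85/0.15 = 17/3.
Need 2.1ⁿ ≥ 17/3 ÷ (88/95) = 1615/264.
2.1² = 4.41 falls short of 1615/264 but 2.1³ = 9.261 reaches it, so n = 3.

3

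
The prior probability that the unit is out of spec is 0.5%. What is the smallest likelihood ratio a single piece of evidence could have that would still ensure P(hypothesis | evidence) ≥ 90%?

1791

Prior odds = 0.005/0.995 = 1/199.
Target odds = 0.9/0.1 = 9.
Required Bayes factor = 9 ÷ (1/199) = 1791.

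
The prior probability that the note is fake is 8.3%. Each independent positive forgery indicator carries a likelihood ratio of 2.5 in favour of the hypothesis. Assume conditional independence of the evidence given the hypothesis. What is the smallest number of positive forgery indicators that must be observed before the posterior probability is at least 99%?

8

Prior odds = 0.083/0.917 = 83/917.
Likelihood ratio per positive forgery indicator = 2.5.
Target posterior odds = 0.99/0.01 = 99.
Need (83/917) × 2.5ⁿ ≥ 99, i.e. 2.5ⁿ ≥ 90783/83.
2.5⁷ = 610.3515625 falls short of 90783/83 but 2.5⁸ = 390625/256 reaches it, so n = 8.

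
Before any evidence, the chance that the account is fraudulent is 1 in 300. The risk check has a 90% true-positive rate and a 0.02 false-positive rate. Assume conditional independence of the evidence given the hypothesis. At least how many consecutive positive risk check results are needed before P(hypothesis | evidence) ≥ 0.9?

Prior odds = (1/300)/(299/300) = 1/299.
Likelihood ratio of a positive result = 0.9/0.02 = 45.
Target odds: 0.9 ÷ 0.1 = 9.
Require 45ⁿ ≥ 9 ÷ (1/299) = 2691.
45² = 2025 falls short of 2691 but 45³ = 91125 reaches it, so n = 3.

3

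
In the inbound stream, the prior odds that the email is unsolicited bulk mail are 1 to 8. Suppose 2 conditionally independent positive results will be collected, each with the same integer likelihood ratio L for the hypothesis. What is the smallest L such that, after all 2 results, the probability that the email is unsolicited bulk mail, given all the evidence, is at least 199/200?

Prior odds = 0.125.
Target odds = 0.995/0.005 = 199.
Need L² ≥ 199 ÷ 0.125 = 1592.
39² = 1521 < 1592 ≤ 1600 = 40², so L = 40.

40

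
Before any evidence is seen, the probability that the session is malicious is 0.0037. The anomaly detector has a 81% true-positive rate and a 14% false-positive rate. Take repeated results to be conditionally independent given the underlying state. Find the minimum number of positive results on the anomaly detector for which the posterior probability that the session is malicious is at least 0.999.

8

Prior odds = 0.0037/0.9963 = 37/9963.
Likelihood ratio of a positive result = 0.81/0.14 = 81/14.
Target odds: 0.999 ÷ 0.001 = 999.
Need (37/9963) × (81/14)ⁿ ≥ 999, i.e. (81/14)ⁿ ≥ 269001.
(81/14)⁷ ≈217020 falls short of 269001 but (81/14)⁸ ≈1.25561e+06 reaches it, so n = 8.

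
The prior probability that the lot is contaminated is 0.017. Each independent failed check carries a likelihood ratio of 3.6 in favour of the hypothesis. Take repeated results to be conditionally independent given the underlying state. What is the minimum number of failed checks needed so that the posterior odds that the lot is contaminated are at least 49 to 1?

Prior odds: 0.017 ÷ 0.983 = 17/983.
Likelihood ratio per failed check = 3.6.
Target odds = 49.
Require 3.6ⁿ ≥ 49 ÷ (17/983) = 48167/17.
3.6⁶ = 34012224/15625 falls short of 48167/17 but 3.6⁷ = 612220032/78125 reaches it, so n = 7.

7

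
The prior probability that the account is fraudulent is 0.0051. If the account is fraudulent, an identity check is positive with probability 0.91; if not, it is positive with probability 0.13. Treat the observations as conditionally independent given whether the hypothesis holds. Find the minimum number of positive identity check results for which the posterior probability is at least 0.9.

Prior odds = 0.0051/0.9949 = 51/9949.
Likelihood ratio of a positive = 0.91/0.13 = 7.
Target posterior odds = 0.9/0.1 = 9.
Require 7ⁿ ≥ 9 ÷ (51/9949) = 29847/17.
7³ = 343 falls short of 29847/17 but 7⁴ = 2401 reaches it, so n = 4.

4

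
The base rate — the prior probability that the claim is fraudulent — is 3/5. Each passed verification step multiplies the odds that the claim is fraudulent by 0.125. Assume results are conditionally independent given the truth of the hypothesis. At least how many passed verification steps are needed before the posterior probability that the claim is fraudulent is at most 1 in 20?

2

Prior odds: 0.6 ÷ 0.4 = 1.5.
Likelihood ratio per passed verification step = 0.125.
Target odds: 0.05 ÷ 0.95 = 1/19.
Need 1.5 × 0.125ⁿ ≤ 1/19, i.e. 0.125ⁿ ≤ 2/57.
0.125¹ = 0.125 is still above 2/57 but 0.125² = 0.015625 is at or below it, so n = 2.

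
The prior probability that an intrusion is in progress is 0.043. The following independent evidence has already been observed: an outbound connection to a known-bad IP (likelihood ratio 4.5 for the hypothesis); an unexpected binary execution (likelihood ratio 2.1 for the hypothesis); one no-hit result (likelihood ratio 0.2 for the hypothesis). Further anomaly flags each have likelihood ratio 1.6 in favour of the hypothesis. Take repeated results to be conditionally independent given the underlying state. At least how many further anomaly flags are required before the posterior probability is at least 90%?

Prior odds = 0.043/0.957 = 43/957.
Combined Bayes factor of the evidence already in hand = 4.5 × 2.1 × 0.2 = 1.89.
Odds after that evidence = (43/957) × 1.89 = 2709/31900.
Target odds = 0.9/0.1 = 9.
Need 1.6ⁿ ≥ 9 ÷ (2709/31900) = 31900/301.
1.6⁹ = 134217728/1953125 falls short of 31900/301 but 1.6¹⁰ ≈109.951 reaches it, so n = 10.

10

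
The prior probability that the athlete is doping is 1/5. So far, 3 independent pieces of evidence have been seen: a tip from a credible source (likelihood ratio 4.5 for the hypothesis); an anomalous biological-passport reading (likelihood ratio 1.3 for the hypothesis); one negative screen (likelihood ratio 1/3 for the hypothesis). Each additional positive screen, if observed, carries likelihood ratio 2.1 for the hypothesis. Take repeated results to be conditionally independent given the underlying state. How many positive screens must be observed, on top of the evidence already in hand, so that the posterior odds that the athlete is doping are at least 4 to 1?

Prior odds = 0.2/0.8 = 0.25.
Combined Bayes factor of the evidence already in hand = 4.5 × 1.3 × (1/3) = 1.95.
Odds after that evidence = 0.25 × 1.95 = 0.4875.
Target odds = 4.
Need 2.1ⁿ ≥ 4 ÷ 0.4875 = 320/39.
2.1² = 4.41 falls short of 320/39 but 2.1³ = 9.261 reaches it, so n = 3.

3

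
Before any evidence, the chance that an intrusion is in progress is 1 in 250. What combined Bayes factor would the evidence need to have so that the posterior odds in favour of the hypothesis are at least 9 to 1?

2241

Prior odds = 0.004/0.996 = 1/249.
Target odds = 9.
Required Bayes factor = 9 ÷ (1/249) = 2241.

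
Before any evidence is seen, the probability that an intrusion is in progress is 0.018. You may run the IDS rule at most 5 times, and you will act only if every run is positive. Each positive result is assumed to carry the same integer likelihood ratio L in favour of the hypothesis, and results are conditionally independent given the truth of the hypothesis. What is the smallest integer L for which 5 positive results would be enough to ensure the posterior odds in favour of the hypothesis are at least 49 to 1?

5

Prior odds = 0.018/0.982 = 9/491.
Target odds = 49.
Need L⁵ ≥ 49 ÷ (9/491) = 24059/9.
4⁵ = 1024 < 24059/9 ≤ 3125 = 5⁵, so L = 5.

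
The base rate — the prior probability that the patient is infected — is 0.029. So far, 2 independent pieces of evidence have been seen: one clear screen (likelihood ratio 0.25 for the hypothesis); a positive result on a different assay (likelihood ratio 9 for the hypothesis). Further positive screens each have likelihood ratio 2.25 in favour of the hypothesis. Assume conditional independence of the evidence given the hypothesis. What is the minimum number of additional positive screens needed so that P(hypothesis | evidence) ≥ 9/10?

Prior odds = 0.029/0.971 = 29/971.
Combined Bayes factor of the evidence already in hand = 0.25 × 9 = 2.25.
Odds after that evidence = (29/971) × 2.25 = 261/3884.
Target odds = 0.9/0.1 = 9.
Need 2.25ⁿ ≥ 9 ÷ (261/3884) = 3884/29.
2.25⁶ = 531441/4096 falls short of 3884/29 but 2.25⁷ = 4782969/16384 reaches it, so n = 7.

7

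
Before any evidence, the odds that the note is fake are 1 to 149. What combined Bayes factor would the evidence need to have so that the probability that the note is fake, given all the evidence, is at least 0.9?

1341

Prior odds = 1/149.
Target odds = 0.9/0.1 = 9.
Required Bayes factor = 9 ÷ (1/149) = 1341.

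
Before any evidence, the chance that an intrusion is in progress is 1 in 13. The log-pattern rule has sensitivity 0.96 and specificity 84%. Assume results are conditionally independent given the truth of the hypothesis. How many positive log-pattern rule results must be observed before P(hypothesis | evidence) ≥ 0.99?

4

Prior odds: (1/13) ÷ (12/13) = 1/12.
False-positive rate = 1 − 0.84 = 0.16; likelihood ratio of a positive = 0.96/0.16 = 6.
Target odds: 0.99 ÷ 0.01 = 99.
Require 6ⁿ ≥ 99 ÷ (1/12) = 1188.
6³ = 216 falls short of 1188 but 6⁴ = 1296 reaches it, so n = 4.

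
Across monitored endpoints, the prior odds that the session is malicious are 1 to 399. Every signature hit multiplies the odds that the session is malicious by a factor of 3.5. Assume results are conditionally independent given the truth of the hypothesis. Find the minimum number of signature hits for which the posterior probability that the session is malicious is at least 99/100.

Prior odds = 1/399.
Likelihood ratio per signature hit = 3.5.
Target posterior odds = 0.99/0.01 = 99.
Require 3.5ⁿ ≥ 99 ÷ (1/399) = 39501.
3.5⁸ = 5764801/256 falls short of 39501 but 3.5⁹ = 40353607/512 reaches it, so n = 9.

9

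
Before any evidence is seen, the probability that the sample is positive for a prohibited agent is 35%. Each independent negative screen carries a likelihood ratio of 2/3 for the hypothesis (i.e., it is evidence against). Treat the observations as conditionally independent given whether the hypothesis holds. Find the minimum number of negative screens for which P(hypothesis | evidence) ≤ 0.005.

12

Prior odds: 0.35 ÷ 0.65 = 7/13.
Likelihood ratio per negative screen = 2/3.
Target posterior odds = 0.005/0.995 = 1/199.
Need (7/13) × (2/3)ⁿ ≤ 1/199, i.e. (2/3)ⁿ ≤ 13/1393.
(2/3)¹¹ = 2048/177147 is still above 13/1393 but (2/3)¹² = 4096/531441 is at or below it, so n = 12.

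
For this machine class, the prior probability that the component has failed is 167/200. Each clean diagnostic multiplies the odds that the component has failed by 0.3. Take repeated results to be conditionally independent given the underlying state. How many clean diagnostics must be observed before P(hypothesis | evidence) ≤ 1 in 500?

Prior odds = 0.835/0.165 = 167/33.
Likelihood ratio per clean diagnostic = 0.3.
Target odds: 0.002 ÷ 0.998 = 1/499.
Require 0.3ⁿ ≤ 1/499 ÷ (167/33) = 33/83333.
0.3⁶ = 729/1000000 is still above 33/83333 but 0.3⁷ = 2187/10000000 is at or below it, so n = 7.

7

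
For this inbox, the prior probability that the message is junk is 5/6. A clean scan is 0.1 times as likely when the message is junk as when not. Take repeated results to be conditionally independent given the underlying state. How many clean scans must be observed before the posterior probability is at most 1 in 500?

Prior odds: (5/6) ÷ (1/6) = 5.
Likelihood ratio per clean scan = 0.1.
Target odds: 0.002 ÷ 0.998 = 1/499.
Need 5 × 0.1ⁿ ≤ 1/499, i.e. 0.1ⁿ ≤ 1/2495.
0.1³ = 0.001 is still above 1/2495 but 0.1⁴ = 0.0001 is at or below it, so n = 4.

4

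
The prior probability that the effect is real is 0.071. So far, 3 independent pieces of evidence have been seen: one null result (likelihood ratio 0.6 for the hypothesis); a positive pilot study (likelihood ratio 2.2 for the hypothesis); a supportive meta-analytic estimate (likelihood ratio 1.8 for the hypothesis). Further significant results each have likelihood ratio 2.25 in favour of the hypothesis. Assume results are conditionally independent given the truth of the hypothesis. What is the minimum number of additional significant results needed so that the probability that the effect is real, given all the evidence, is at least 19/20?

Prior odds = 0.071/0.929 = 71/929.
Combined Bayes factor of the evidence already in hand = 0.6 × 2.2 × 1.8 = 2.376.
Odds after that evidence = (71/929) × 2.376 = 21087/116125.
Target odds = 0.95/0.05 = 19.
Need 2.25ⁿ ≥ 19 ÷ (21087/116125) = 2206375/21087.
2.25⁵ = 59049/1024 falls short of 2206375/21087 but 2.25⁶ = 531441/4096 reaches it, so n = 6.

6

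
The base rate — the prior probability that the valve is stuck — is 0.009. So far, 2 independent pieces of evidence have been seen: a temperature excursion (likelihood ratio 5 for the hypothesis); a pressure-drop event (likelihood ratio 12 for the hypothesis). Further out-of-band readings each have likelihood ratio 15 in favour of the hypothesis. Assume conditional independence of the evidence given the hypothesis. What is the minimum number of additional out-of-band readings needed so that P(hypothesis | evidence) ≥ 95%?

2

Prior odds = 0.009/0.991 = 9/991.
Combined Bayes factor of the evidence already in hand = 5 × 12 = 60.
Odds after that evidence = (9/991) × 60 = 540/991.
Target odds = 0.95/0.05 = 19.
Need 15ⁿ ≥ 19 ÷ (540/991) = 18829/540.
15¹ = 15 falls short of 18829/540 but 15² = 225 reaches it, so n = 2.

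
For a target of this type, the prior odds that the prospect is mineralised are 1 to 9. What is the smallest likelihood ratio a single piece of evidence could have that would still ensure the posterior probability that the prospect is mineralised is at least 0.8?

36

Prior odds = 1/9.
Target odds = 0.8/0.2 = 4.
Required Bayes factor = 4 ÷ (1/9) = 36.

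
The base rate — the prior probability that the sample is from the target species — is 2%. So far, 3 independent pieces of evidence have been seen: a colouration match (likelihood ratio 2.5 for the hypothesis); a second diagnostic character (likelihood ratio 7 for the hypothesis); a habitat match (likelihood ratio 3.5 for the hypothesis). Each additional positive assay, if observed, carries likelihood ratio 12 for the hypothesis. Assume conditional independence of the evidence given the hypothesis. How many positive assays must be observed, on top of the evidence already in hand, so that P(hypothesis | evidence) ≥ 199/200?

3

Prior odds = 0.02/0.98 = 1/49.
Combined Bayes factor of the evidence already in hand = 2.5 × 7 × 3.5 = 61.25.
Odds after that evidence = (1/49) × 61.25 = 1.25.
Target odds = 0.995/0.005 = 199.
Need 12ⁿ ≥ 199 ÷ 1.25 = 159.2.
12² = 144 falls short of 159.2 but 12³ = 1728 reaches it, so n = 3.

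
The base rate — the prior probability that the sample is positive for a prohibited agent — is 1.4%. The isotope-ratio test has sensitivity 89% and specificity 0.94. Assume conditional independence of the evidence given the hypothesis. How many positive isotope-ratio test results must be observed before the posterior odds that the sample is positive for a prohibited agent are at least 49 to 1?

4

Prior odds: 0.014 ÷ 0.986 = 7/493.
False-positive rate = 1 − 0.94 = 0.06; likelihood ratio of a positive = 0.89/0.06 = 89/6.
Target odds = 49.
Require (89/6)ⁿ ≥ 49 ÷ (7/493) = 3451.
(89/6)³ = 704969/216 falls short of 3451 but (89/6)⁴ = 62742241/1296 reaches it, so n = 4.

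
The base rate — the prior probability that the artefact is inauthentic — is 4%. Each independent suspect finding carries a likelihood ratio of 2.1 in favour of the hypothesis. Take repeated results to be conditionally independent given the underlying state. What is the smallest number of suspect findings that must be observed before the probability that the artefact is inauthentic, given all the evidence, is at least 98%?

10

Prior odds: 0.04 ÷ 0.96 = 1/24.
Likelihood ratio per suspect finding = 2.1.
Target odds: 0.98 ÷ 0.02 = 49.
Require 2.1ⁿ ≥ 49 ÷ (1/24) = 1176.
2.1⁹ ≈794.28 falls short of 1176 but 2.1¹⁰ ≈1667.99 reaches it, so n = 10.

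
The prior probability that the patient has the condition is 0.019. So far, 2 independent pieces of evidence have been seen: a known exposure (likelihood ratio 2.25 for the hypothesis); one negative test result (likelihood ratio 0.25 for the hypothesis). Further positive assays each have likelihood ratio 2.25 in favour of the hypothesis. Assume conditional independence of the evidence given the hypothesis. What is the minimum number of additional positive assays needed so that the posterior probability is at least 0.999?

15

Prior odds = 0.019/0.981 = 19/981.
Combined Bayes factor of the evidence already in hand = 2.25 × 0.25 = 0.5625.
Odds after that evidence = (19/981) × 0.5625 = 19/1744.
Target odds = 0.999/0.001 = 999.
Need 2.25ⁿ ≥ 999 ÷ (19/1744) = 1742256/19.
2.25¹⁴ ≈85222.7 falls short of 1742256/19 but 2.25¹⁵ ≈191751 reaches it, so n = 15.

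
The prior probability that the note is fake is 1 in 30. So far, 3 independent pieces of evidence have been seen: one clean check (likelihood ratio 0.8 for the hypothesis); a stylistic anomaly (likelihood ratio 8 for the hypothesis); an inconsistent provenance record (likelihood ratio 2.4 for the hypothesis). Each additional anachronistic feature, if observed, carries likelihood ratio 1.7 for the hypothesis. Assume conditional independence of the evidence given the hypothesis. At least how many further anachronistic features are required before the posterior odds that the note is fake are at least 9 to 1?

Prior odds = (1/30)/(29/30) = 1/29.
Combined Bayes factor of the evidence already in hand = 0.8 × 8 × 2.4 = 15.36.
Odds after that evidence = (1/29) × 15.36 = 384/725.
Target odds = 9.
Need 1.7ⁿ ≥ 9 ÷ (384/725) = 16.9921875.
1.7⁵ = 1419857/100000 falls short of 16.9921875 but 1.7⁶ = 24137569/1000000 reaches it, so n = 6.

6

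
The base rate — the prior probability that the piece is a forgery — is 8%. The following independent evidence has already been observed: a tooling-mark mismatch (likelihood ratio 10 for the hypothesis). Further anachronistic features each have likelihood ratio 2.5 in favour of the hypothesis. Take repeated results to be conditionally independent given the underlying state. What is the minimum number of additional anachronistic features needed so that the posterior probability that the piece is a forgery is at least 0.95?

4

Prior odds = 0.08/0.92 = 2/23.
Bayes factor of the evidence already in hand = 10.
Odds after that evidence = (2/23) × 10 = 20/23.
Target odds = 0.95/0.05 = 19.
Need 2.5ⁿ ≥ 19 ÷ (20/23) = 21.85.
2.5³ = 15.625 falls short of 21.85 but 2.5⁴ = 39.0625 reaches it, so n = 4.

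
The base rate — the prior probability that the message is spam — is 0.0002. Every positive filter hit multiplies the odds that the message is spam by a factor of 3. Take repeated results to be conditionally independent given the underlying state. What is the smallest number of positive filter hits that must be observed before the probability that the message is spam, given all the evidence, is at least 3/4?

9

Prior odds = 0.0002/0.9998 = 1/4999.
Likelihood ratio per positive filter hit = 3.
Target odds: 0.75 ÷ 0.25 = 3.
Need (1/4999) × 3ⁿ ≥ 3, i.e. 3ⁿ ≥ 14997.
3⁸ = 6561 falls short of 14997 but 3⁹ = 19683 reaches it, so n = 9.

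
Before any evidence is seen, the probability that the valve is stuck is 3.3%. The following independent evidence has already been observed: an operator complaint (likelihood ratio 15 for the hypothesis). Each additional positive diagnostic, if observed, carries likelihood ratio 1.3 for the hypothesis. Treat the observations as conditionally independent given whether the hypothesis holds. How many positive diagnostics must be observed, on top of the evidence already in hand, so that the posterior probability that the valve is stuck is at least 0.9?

Prior odds = 0.033/0.967 = 33/967.
Bayes factor of the evidence already in hand = 15.
Odds after that evidence = (33/967) × 15 = 495/967.
Target odds = 0.9/0.1 = 9.
Need 1.3ⁿ ≥ 9 ÷ (495/967) = 967/55.
1.3¹⁰ ≈13.7858 falls short of 967/55 but 1.3¹¹ ≈17.9216 reaches it, so n = 11.

11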